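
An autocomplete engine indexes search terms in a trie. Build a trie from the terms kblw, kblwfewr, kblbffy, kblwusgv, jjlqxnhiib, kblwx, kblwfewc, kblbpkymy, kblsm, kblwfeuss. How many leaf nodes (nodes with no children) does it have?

A leaf is a node with no children — equivalently, the end of a word that is not a proper prefix of any other stored word.
Those words: "jjlqxnhiib", "kblbffy", "kblbpkymy", "kblsm", "kblwfeuss", "kblwfewc", "kblwfewr", "kblwusgv", "kblwx"
Leaf count: 9

9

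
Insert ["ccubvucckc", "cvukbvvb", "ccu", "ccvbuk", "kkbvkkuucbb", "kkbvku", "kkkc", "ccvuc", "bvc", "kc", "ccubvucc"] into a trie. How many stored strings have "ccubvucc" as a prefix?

Walk to "ccubvucc"; the words in its subtree are exactly those with that prefix.
Matches: "ccubvucc", "ccubvucckc"
Count: 2

2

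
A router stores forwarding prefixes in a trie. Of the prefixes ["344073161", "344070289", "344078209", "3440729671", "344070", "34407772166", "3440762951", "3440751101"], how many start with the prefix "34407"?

8

Traverse to the node for "34407", then collect every word in that subtree.
Matches: "344070", "344070289", "3440729671", "344073161", "3440751101", "3440762951", "34407772166", "344078209"
Count: 8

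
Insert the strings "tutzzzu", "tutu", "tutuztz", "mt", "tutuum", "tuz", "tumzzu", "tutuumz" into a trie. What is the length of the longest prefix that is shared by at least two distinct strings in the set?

Equivalently: take the maximum, over all pairs, of their longest common prefix length.
"tutuum" and "tutuumz" agree on "tutuum" (6 characters) before diverging; nothing deeper is shared.
Longest shared-prefix length: 6

6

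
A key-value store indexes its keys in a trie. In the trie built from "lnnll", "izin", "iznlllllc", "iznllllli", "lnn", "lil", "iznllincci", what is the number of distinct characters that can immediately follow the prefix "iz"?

2

Walk "iz" from the root, arriving at one node.
Distinct next characters after "iz": i, n.
That node has 2 child edges.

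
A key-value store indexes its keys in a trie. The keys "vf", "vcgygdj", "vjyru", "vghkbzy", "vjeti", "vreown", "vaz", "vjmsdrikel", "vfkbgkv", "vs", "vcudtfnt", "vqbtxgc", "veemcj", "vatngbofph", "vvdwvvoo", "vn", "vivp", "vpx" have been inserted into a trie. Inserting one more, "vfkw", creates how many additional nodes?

"vfk" is already a path in the trie; the remaining "w" must be added.
Each of the 1 remaining characters creates one node.

1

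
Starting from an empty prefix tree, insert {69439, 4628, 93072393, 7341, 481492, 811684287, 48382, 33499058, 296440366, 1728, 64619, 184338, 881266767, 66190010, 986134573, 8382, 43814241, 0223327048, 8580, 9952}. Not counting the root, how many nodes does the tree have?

For each word, the new-node count is its length minus the longest prefix already in the trie:
  "69439" → 5 new (6, 9, 4, 3, 9)
  "4628" → 4 new (4, 6, 2, 8)
  "93072393" → 8 new (9, 3, 0, 7, 2, 3, 9, 3)
  "7341" → 4 new (7, 3, 4, 1)
  "481492" → prefix "4" already present; 5 new (8, 1, 4, 9, 2)
  "811684287" → 9 new (8, 1, 1, 6, 8, 4, 2, 8, 7)
  "48382" → prefix "48" already present; 3 new (3, 8, 2)
  "33499058" → 8 new (3, 3, 4, 9, 9, 0, 5, 8)
  "296440366" → 9 new (2, 9, 6, 4, 4, 0, 3, 6, 6)
  "1728" → 4 new (1, 7, 2, 8)
  "64619" → prefix "6" already present; 4 new (4, 6, 1, 9)
  "184338" → prefix "1" already present; 5 new (8, 4, 3, 3, 8)
  "881266767" → prefix "8" already present; 8 new (8, 1, 2, 6, 6, 7, 6, 7)
  "66190010" → prefix "6" already present; 7 new (6, 1, 9, 0, 0, 1, 0)
  "986134573" → prefix "9" already present; 8 new (8, 6, 1, 3, 4, 5, 7, 3)
  "8382" → prefix "8" already present; 3 new (3, 8, 2)
  "43814241" → prefix "4" already present; 7 new (3, 8, 1, 4, 2, 4, 1)
  "0223327048" → 10 new (0, 2, 2, 3, 3, 2, 7, 0, 4, 8)
  "8580" → prefix "8" already present; 3 new (5, 8, 0)
  "9952" → prefix "9" already present; 3 new (9, 5, 2)
Total nodes = 5 + 4 + 8 + 4 + 5 + 9 + 3 + 8 + 9 + 4 + 4 + 5 + 8 + 7 + 8 + 3 + 7 + 10 + 3 + 3 = 117

117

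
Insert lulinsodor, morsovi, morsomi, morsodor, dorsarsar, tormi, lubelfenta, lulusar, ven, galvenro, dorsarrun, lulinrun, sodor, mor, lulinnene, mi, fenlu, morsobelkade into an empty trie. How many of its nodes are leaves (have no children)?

Leaves are exactly the stored words that no other stored word extends.
Those words: "dorsarrun", "dorsarsar", "fenlu", "galvenro", "lubelfenta", "lulinnene", "lulinrun", "lulinsodor", "lulusar", "mi", "morsobelkade", "morsodor", "morsomi", "morsovi", "sodor", "tormi", "ven"
Leaf count: 17

17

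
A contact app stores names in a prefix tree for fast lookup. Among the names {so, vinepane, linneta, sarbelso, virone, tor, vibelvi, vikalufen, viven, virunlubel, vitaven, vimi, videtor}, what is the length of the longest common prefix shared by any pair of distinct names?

3

The deepest shared node is where two words last agree before diverging.
e.g. "virone" and "virunlubel" share the prefix "vir" of length 3; no pair shares a longer one.
Longest shared-prefix length: 3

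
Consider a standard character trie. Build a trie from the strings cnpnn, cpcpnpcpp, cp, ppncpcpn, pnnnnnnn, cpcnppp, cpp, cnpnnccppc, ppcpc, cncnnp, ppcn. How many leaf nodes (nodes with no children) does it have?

Leaves are exactly the stored words that no other stored word extends.
Those words: "cncnnp", "cnpnnccppc", "cpcnppp", "cpcpnpcpp", "cpp", "pnnnnnnn", "ppcn", "ppcpc", "ppncpcpn"
Leaf count: 9

9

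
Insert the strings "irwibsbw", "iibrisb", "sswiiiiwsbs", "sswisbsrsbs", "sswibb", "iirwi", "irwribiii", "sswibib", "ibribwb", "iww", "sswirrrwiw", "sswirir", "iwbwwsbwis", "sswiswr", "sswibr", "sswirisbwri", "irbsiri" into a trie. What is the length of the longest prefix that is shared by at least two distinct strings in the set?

6

The deepest shared node is where two words last agree before diverging.
e.g. "sswirir" and "sswirisbwri" share the prefix "sswiri" of length 6; no pair shares a longer one.
Longest shared-prefix length: 6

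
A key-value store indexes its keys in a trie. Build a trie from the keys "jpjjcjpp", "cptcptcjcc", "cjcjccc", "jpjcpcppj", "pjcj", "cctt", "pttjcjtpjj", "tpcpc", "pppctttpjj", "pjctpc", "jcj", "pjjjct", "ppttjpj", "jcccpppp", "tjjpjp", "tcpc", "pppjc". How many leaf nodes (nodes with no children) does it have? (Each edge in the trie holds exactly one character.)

Leaves are exactly the stored words that no other stored word extends.
Those words: "cctt", "cjcjccc", "cptcptcjcc", "jcccpppp", "jcj", "jpjcpcppj", "jpjjcjpp", "pjcj", "pjctpc", "pjjjct", "pppctttpjj", "pppjc", "ppttjpj", "pttjcjtpjj", "tcpc", "tjjpjp", "tpcpc"
Leaf count: 17

17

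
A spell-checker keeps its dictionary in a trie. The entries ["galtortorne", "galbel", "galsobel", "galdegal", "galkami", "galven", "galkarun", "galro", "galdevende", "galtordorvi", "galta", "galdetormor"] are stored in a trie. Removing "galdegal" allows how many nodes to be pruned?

A node on "galdegal"'s path can go only if nothing else ends at it or branches off below it.
The suffix "gal" (3 nodes) is used only by "galdegal"; the node for "galde" still has the child "v", so pruning stops there.
Nodes removed: 3

3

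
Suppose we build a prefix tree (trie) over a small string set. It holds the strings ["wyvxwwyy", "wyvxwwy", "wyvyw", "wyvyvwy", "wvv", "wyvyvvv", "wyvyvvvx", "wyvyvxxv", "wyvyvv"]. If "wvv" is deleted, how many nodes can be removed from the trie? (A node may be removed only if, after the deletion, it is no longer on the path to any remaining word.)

After clearing the end-marker at "wvv", prune upward until reaching a node still needed by another word.
The suffix "vv" (2 nodes) is used only by "wvv"; the node for "w" still has the child "y", so pruning stops there.
Nodes removed: 2

2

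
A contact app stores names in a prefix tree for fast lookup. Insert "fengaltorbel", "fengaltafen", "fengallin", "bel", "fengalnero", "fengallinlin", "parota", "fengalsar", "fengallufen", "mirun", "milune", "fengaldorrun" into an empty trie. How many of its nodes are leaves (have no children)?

Leaves are exactly the stored words that no other stored word extends.
Those words: "bel", "fengaldorrun", "fengallinlin", "fengallufen", "fengalnero", "fengalsar", "fengaltafen", "fengaltorbel", "milune", "mirun", "parota"
Leaf count: 11

11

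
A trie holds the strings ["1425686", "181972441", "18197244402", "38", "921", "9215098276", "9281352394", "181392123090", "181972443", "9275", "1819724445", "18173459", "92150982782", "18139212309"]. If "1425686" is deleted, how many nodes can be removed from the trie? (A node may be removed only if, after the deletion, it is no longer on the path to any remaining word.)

6

Walk "1425686" from the leaf back toward the root, removing each node that no remaining word uses.
The suffix "425686" (6 nodes) is used only by "1425686"; the node for "1" still has the child "8", so pruning stops there.
Nodes removed: 6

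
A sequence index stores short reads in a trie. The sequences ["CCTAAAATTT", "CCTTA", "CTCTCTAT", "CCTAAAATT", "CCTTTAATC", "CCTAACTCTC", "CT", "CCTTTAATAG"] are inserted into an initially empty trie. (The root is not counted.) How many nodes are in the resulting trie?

31

Trie structure (* marks end of a word):
(root)
└─ C
   ├─ C
   │  └─ T
   │     ├─ A
   │     │  └─ A
   │     │     ├─ A
   │     │     │  └─ A
   │     │     │     └─ T
   │     │     │        └─ T *
   │     │     │           └─ T *
   │     │     └─ C
   │     │        └─ T
   │     │           └─ C
   │     │              └─ T
   │     │                 └─ C *
   │     └─ T
   │        ├─ A *
   │        └─ T
   │           └─ A
   │              └─ A
   │                 └─ T
   │                    ├─ A
   │                    │  └─ G *
   │                    └─ C *
   └─ T *
      └─ C
         └─ T
            └─ C
               └─ T
                  └─ A
                     └─ T *
Counting every labelled node above: 31.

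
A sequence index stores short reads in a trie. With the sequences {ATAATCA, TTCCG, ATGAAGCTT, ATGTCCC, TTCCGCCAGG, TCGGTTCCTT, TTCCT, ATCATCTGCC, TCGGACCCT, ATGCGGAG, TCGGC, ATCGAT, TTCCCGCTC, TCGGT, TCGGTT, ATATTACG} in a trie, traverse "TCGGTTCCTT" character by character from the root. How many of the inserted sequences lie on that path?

3

Traverse "TCGGTTCCTT" character by character; count nodes along the way that are marked as word ends.
Prefixes of the query that are stored words: "TCGGT", "TCGGTT", "TCGGTTCCTT"
Count: 3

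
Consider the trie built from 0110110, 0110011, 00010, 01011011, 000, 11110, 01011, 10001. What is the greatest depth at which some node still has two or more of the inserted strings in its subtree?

5

Look for the deepest trie node that still has at least two words in its subtree.
e.g. "01011" and "01011011" share the prefix "01011" of length 5; no pair shares a longer one.
Longest shared-prefix length: 5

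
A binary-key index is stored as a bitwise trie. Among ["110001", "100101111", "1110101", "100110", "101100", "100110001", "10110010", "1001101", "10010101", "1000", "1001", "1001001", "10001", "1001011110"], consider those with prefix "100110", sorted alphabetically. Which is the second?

Filter for "100110…" and sort: "100110", "100110001", "1001101"
The 2nd is 100110001.

100110001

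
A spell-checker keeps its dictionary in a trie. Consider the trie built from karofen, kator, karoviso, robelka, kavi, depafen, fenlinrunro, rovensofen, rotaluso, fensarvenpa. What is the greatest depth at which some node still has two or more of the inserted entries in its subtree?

4

The deepest shared node is where two words last agree before diverging.
e.g. "karofen" and "karoviso" share the prefix "karo" of length 4; no pair shares a longer one.
Longest shared-prefix length: 4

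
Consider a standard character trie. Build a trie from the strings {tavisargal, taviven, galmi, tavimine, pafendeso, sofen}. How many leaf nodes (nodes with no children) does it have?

6

Leaves are exactly the stored words that no other stored word extends.
Those words: "galmi", "pafendeso", "sofen", "tavimine", "tavisargal", "taviven"
Leaf count: 6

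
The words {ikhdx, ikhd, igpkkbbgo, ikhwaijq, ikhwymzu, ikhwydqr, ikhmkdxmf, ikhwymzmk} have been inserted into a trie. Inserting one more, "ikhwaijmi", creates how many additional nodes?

2

"ikhwaij" is already a path in the trie; the remaining "mi" must be added.
So 9 − 7 = 2 new nodes.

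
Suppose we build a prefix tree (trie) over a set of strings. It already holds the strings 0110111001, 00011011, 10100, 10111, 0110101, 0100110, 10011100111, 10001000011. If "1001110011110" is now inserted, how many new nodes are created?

Walking "1001110011110" from the root, the first 11 characters ("10011100111") follow existing edges; "1" is the first miss.
So 13 − 11 = 2 new nodes.

2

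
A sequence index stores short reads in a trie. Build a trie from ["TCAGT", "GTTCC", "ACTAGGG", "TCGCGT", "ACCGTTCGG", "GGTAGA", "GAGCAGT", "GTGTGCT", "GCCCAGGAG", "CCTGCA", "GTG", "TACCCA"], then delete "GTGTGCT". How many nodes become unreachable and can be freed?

4

Walk "GTGTGCT" from the leaf back toward the root, removing each node that no remaining word uses.
The suffix "TGCT" (4 nodes) is used only by "GTGTGCT"; "GTG" is itself a stored word, so pruning stops there.
Nodes removed: 4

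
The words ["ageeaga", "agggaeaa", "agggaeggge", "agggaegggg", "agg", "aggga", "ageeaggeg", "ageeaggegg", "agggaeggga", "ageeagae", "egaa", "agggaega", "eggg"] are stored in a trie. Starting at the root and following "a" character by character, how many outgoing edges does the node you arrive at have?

1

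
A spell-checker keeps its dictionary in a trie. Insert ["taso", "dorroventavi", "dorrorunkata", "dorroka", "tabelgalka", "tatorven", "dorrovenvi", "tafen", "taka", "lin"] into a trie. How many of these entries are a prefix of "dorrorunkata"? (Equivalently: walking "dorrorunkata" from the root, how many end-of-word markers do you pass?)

Walk "dorrorunkata" from the root; an end-of-word marker is hit whenever a stored word is a prefix of "dorrorunkata".
Prefixes of the query that are stored words: "dorrorunkata"
Count: 1

1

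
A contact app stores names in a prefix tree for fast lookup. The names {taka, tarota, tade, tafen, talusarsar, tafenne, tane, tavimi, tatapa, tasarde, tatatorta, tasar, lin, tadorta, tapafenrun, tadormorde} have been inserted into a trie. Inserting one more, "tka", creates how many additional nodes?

Walking "tka" from the root, the first 1 characters ("t") follow existing edges; "k" is the first miss.
Each of the 2 remaining characters creates one node.

2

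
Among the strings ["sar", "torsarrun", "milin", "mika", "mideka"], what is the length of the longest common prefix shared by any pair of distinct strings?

Equivalently: take the maximum, over all pairs, of their longest common prefix length.
e.g. "mideka" and "mika" share the prefix "mi" of length 2; no pair shares a longer one.
Longest shared-prefix length: 2

2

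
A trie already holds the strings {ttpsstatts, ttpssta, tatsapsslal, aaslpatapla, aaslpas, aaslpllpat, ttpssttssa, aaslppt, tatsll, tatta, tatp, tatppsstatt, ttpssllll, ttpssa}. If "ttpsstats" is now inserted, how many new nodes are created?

The longest prefix of "ttpsstats" already in the trie is "ttpsstat" (length 8).
So 9 − 8 = 1 new nodes.

1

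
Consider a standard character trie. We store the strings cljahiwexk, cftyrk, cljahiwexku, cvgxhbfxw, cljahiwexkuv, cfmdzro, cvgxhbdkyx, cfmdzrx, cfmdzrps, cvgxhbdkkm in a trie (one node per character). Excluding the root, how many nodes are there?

39

Insert word by word; a character creates a node only if that edge doesn't already exist:
  "cljahiwexk" → 10 new (c, l, j, a, h, i, w, e, x, k)
  "cftyrk" → prefix "c" already present; 5 new (f, t, y, r, k)
  "cljahiwexku" → prefix "cljahiwexk" already present; 1 new (u)
  "cvgxhbfxw" → prefix "c" already present; 8 new (v, g, x, h, b, f, x, w)
  "cljahiwexkuv" → prefix "cljahiwexku" already present; 1 new (v)
  "cfmdzro" → prefix "cf" already present; 5 new (m, d, z, r, o)
  "cvgxhbdkyx" → prefix "cvgxhb" already present; 4 new (d, k, y, x)
  "cfmdzrx" → prefix "cfmdzr" already present; 1 new (x)
  "cfmdzrps" → prefix "cfmdzr" already present; 2 new (p, s)
  "cvgxhbdkkm" → prefix "cvgxhbdk" already present; 2 new (k, m)
Total nodes = 10 + 5 + 1 + 8 + 1 + 5 + 4 + 1 + 2 + 2 = 39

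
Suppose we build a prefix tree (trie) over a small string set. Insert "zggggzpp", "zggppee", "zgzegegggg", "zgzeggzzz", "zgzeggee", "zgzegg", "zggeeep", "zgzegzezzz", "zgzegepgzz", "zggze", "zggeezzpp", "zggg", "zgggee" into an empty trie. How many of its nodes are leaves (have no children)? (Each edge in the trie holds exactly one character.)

11

Leaves are exactly the stored words that no other stored word extends.
Those words: "zggeeep", "zggeezzpp", "zgggee", "zggggzpp", "zggppee", "zggze", "zgzegegggg", "zgzegepgzz", "zgzeggee", "zgzeggzzz", "zgzegzezzz"
Leaf count: 11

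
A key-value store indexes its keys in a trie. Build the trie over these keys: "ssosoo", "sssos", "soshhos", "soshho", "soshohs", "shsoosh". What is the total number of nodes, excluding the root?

Trie structure (* marks end of a word):
(root)
└─ s
   ├─ h
   │  └─ s
   │     └─ o
   │        └─ o
   │           └─ s
   │              └─ h *
   ├─ o
   │  └─ s
   │     └─ h
   │        ├─ h
   │        │  └─ o *
   │        │     └─ s *
   │        └─ o
   │           └─ h
   │              └─ s *
   └─ s
      ├─ o
      │  └─ s
      │     └─ o
      │        └─ o *
      └─ s
         └─ o
            └─ s *
Counting every labelled node above: 24.

24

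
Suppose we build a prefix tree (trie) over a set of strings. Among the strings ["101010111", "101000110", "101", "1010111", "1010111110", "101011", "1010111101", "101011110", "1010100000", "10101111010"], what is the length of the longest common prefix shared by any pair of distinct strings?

10

Equivalently: take the maximum, over all pairs, of their longest common prefix length.
e.g. "1010111101" and "10101111010" share the prefix "1010111101" of length 10; no pair shares a longer one.
Longest shared-prefix length: 10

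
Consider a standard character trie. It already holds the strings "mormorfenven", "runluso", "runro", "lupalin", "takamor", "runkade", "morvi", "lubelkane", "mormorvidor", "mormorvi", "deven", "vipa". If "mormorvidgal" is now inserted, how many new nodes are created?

The longest prefix of "mormorvidgal" already in the trie is "mormorvid" (length 9).
So 12 − 9 = 3 new nodes.

3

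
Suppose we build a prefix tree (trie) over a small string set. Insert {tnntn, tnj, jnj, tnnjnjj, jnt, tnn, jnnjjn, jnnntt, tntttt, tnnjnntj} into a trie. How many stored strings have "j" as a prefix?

Walk to "j"; the words in its subtree are exactly those with that prefix.
Words under "j": jnj, jnnjjn, jnnntt, jnt
Count: 4

4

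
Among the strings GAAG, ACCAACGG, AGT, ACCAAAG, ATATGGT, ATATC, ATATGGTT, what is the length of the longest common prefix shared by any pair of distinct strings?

7

Look for the deepest trie node that still has at least two words in its subtree.
e.g. "ATATGGT" and "ATATGGTT" share the prefix "ATATGGT" of length 7; no pair shares a longer one.
Longest shared-prefix length: 7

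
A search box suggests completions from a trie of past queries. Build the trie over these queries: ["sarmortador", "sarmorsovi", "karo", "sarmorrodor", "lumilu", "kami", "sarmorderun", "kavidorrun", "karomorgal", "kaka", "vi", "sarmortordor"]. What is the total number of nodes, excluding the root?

60

Trace insertions, counting only characters that open a new branch:
  "sarmortador" → 11 new (s, a, r, m, o, r, t, a, d, o, r)
  "sarmorsovi" → prefix "sarmor" already present; 4 new (s, o, v, i)
  "karo" → 4 new (k, a, r, o)
  "sarmorrodor" → prefix "sarmor" already present; 5 new (r, o, d, o, r)
  "lumilu" → 6 new (l, u, m, i, l, u)
  "kami" → prefix "ka" already present; 2 new (m, i)
  "sarmorderun" → prefix "sarmor" already present; 5 new (d, e, r, u, n)
  "kavidorrun" → prefix "ka" already present; 8 new (v, i, d, o, r, r, u, n)
  "karomorgal" → prefix "karo" already present; 6 new (m, o, r, g, a, l)
  "kaka" → prefix "ka" already present; 2 new (k, a)
  "vi" → 2 new (v, i)
  "sarmortordor" → prefix "sarmort" already present; 5 new (o, r, d, o, r)
Total nodes = 11 + 4 + 4 + 5 + 6 + 2 + 5 + 8 + 6 + 2 + 2 + 5 = 60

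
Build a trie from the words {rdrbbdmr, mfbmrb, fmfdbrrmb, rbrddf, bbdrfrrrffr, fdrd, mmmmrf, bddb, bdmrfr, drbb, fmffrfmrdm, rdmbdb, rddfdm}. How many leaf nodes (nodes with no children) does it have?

13

Leaves are exactly the stored words that no other stored word extends.
Those words: "bbdrfrrrffr", "bddb", "bdmrfr", "drbb", "fdrd", "fmfdbrrmb", "fmffrfmrdm", "mfbmrb", "mmmmrf", "rbrddf", "rddfdm", "rdmbdb", "rdrbbdmr"
Leaf count: 13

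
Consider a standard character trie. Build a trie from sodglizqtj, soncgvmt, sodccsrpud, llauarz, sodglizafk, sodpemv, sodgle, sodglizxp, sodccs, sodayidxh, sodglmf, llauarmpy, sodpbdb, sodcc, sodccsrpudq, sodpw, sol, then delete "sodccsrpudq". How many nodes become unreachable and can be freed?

1

After clearing the end-marker at "sodccsrpudq", prune upward until reaching a node still needed by another word.
The suffix "q" (1 node) is used only by "sodccsrpudq"; "sodccsrpud" is itself a stored word, so pruning stops there.
Nodes removed: 1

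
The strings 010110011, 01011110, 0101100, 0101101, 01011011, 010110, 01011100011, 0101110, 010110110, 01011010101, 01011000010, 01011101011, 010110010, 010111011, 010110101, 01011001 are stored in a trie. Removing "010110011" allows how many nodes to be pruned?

1

Walk "010110011" from the leaf back toward the root, removing each node that no remaining word uses.
The suffix "1" (1 node) is used only by "010110011"; the node for "01011001" still has the child "0", so pruning stops there.
Nodes removed: 1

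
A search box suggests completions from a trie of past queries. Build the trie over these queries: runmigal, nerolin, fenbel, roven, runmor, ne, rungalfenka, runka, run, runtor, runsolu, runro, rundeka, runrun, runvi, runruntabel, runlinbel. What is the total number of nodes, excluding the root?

Trace insertions, counting only characters that open a new branch:
  "runmigal" → 8 new (r, u, n, m, i, g, a, l)
  "nerolin" → 7 new (n, e, r, o, l, i, n)
  "fenbel" → 6 new (f, e, n, b, e, l)
  "roven" → prefix "r" already present; 4 new (o, v, e, n)
  "runmor" → prefix "runm" already present; 2 new (o, r)
  "ne" → prefix "ne" already present; 0 new (none)
  "rungalfenka" → prefix "run" already present; 8 new (g, a, l, f, e, n, k, a)
  "runka" → prefix "run" already present; 2 new (k, a)
  "run" → prefix "run" already present; 0 new (none)
  "runtor" → prefix "run" already present; 3 new (t, o, r)
  "runsolu" → prefix "run" already present; 4 new (s, o, l, u)
  "runro" → prefix "run" already present; 2 new (r, o)
  "rundeka" → prefix "run" already present; 4 new (d, e, k, a)
  "runrun" → prefix "runr" already present; 2 new (u, n)
  "runvi" → prefix "run" already present; 2 new (v, i)
  "runruntabel" → prefix "runrun" already present; 5 new (t, a, b, e, l)
  "runlinbel" → prefix "run" already present; 6 new (l, i, n, b, e, l)
Total nodes = 8 + 7 + 6 + 4 + 2 + 0 + 8 + 2 + 0 + 3 + 4 + 2 + 4 + 2 + 2 + 5 + 6 = 65

65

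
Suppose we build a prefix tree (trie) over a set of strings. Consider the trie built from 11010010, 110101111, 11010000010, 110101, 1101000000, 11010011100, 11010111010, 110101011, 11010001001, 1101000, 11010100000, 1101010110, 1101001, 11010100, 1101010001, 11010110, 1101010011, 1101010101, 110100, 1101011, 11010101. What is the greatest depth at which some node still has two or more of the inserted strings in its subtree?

9

Look for the deepest trie node that still has at least two words in its subtree.
"1101000000" and "11010000010" agree on "110100000" (9 characters) before diverging; nothing deeper is shared.
Longest shared-prefix length: 9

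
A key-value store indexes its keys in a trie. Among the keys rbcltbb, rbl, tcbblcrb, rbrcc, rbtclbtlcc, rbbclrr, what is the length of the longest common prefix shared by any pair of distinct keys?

2

Look for the deepest trie node that still has at least two words in its subtree.
e.g. "rbbclrr" and "rbcltbb" share the prefix "rb" of length 2; no pair shares a longer one.
Longest shared-prefix length: 2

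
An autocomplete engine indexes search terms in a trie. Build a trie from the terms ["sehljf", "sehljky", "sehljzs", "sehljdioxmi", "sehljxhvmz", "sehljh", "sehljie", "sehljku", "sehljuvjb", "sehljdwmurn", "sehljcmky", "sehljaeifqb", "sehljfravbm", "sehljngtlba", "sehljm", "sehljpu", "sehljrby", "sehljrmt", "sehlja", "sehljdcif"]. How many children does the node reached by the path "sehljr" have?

Walk "sehljr" from the root, arriving at one node.
Characters that immediately follow "sehljr" among the stored strings: {b, m}.
That node has 2 child edges.

2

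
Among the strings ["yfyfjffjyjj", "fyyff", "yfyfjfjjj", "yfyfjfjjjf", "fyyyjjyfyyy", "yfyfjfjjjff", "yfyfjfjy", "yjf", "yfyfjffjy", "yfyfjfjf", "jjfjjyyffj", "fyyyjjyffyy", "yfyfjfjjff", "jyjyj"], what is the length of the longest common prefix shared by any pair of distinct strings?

10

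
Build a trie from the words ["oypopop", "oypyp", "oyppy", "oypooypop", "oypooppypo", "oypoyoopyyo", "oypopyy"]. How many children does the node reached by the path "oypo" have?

3

Walk "oypo" from the root, arriving at one node.
Characters that immediately follow "oypo" among the stored strings: {o, p, y}.
That node has 3 child edges.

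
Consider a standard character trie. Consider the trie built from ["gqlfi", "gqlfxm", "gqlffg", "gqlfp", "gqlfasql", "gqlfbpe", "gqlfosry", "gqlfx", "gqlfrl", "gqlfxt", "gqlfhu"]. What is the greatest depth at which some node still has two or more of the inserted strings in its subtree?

Equivalently: take the maximum, over all pairs, of their longest common prefix length.
"gqlfx" and "gqlfxm" agree on "gqlfx" (5 characters) before diverging; nothing deeper is shared.
Longest shared-prefix length: 5

5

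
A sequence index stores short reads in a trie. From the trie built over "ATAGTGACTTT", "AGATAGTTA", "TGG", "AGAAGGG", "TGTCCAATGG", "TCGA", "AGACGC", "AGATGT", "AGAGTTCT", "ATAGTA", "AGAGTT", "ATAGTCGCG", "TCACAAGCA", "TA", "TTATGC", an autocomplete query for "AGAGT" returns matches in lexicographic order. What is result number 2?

AGAGTTCT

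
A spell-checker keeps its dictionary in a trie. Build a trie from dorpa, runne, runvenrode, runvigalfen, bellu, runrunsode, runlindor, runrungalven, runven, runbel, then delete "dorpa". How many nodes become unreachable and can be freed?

5

Walk "dorpa" from the leaf back toward the root, removing each node that no remaining word uses.
No other word shares any prefix with "dorpa", so all 5 of its nodes go.
Nodes removed: 5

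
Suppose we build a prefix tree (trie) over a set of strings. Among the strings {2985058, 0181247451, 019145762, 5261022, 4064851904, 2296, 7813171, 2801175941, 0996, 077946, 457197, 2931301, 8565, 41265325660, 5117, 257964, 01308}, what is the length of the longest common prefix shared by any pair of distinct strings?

2

Equivalently: take the maximum, over all pairs, of their longest common prefix length.
"01308" and "0181247451" agree on "01" (2 characters) before diverging; nothing deeper is shared.
Longest shared-prefix length: 2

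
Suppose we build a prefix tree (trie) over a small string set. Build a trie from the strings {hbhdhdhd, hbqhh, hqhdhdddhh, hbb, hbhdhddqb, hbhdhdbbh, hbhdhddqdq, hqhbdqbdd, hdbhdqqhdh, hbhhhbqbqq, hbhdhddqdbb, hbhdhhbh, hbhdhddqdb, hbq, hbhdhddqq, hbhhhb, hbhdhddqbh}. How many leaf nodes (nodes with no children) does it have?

Leaves are exactly the stored words that no other stored word extends.
Those words: "hbb", "hbhdhdbbh", "hbhdhddqbh", "hbhdhddqdbb", "hbhdhddqdq", "hbhdhddqq", "hbhdhdhd", "hbhdhhbh", "hbhhhbqbqq", "hbqhh", "hdbhdqqhdh", "hqhbdqbdd", "hqhdhdddhh"
Leaf count: 13

13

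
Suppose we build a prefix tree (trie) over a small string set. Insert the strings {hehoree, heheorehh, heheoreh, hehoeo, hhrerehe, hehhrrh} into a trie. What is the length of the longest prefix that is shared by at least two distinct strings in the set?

8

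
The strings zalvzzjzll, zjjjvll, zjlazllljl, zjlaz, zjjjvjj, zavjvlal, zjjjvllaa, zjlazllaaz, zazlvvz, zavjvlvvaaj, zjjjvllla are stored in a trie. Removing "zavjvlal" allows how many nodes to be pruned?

After clearing the end-marker at "zavjvlal", prune upward until reaching a node still needed by another word.
The suffix "al" (2 nodes) is used only by "zavjvlal"; the node for "zavjvl" still has the child "v", so pruning stops there.
Nodes removed: 2

2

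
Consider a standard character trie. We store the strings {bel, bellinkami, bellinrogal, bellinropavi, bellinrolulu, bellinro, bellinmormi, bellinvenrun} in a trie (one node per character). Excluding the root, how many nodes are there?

Trie structure (* marks end of a word):
(root)
└─ b
   └─ e
      └─ l *
         └─ l
            └─ i
               └─ n
                  ├─ k
                  │  └─ a
                  │     └─ m
                  │        └─ i *
                  ├─ m
                  │  └─ o
                  │     └─ r
                  │        └─ m
                  │           └─ i *
                  ├─ r
                  │  └─ o *
                  │     ├─ g
                  │     │  └─ a
                  │     │     └─ l *
                  │     ├─ l
                  │     │  └─ u
                  │     │     └─ l
                  │     │        └─ u *
                  │     └─ p
                  │        └─ a
                  │           └─ v
                  │              └─ i *
                  └─ v
                     └─ e
                        └─ n
                           └─ r
                              └─ u
                                 └─ n *
Counting every labelled node above: 34.

34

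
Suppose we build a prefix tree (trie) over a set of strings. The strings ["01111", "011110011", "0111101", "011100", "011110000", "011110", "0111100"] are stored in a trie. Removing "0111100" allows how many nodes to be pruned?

After clearing the end-marker at "0111100", prune upward until reaching a node still needed by another word.
Every node on "0111100" is still needed (e.g. by "011110011"), so nothing is freed.
Nodes removed: 0

0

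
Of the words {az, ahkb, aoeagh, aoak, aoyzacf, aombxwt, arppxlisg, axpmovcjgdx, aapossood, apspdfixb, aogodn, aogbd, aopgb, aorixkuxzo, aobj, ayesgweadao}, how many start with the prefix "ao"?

9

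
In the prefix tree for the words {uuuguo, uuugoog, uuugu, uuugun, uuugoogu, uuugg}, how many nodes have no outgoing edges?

4

Leaves are exactly the stored words that no other stored word extends.
Those words: "uuugg", "uuugoogu", "uuugun", "uuuguo"
Leaf count: 4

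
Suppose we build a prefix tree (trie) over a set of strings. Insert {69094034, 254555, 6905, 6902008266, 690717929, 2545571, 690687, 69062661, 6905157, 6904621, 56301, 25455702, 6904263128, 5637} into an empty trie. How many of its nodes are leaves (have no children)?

A leaf is a node with no children — equivalently, the end of a word that is not a proper prefix of any other stored word.
Those words: "254555", "25455702", "2545571", "56301", "5637", "6902008266", "6904263128", "6904621", "6905157", "69062661", "690687", "690717929", "69094034"
Leaf count: 13

13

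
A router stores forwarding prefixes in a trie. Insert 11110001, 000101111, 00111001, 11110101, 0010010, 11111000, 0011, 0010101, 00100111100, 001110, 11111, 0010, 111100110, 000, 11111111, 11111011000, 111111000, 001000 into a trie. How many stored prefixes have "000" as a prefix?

2

Walk to "000"; the words in its subtree are exactly those with that prefix.
Matches: "000", "000101111"
Count: 2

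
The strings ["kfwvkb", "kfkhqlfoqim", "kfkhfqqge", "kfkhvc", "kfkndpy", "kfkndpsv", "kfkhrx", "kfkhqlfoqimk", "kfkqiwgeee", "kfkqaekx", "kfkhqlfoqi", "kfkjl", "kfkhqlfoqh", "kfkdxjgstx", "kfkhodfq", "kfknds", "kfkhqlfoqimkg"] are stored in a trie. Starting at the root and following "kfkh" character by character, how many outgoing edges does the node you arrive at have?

Walk "kfkh" from the root, arriving at one node.
Distinct next characters after "kfkh": f, o, q, r, v.
That node has 5 child edges.

5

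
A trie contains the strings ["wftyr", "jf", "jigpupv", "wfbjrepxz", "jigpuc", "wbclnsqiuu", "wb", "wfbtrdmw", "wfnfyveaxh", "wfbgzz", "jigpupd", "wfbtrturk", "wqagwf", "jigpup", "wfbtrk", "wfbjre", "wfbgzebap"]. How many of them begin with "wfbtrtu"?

1

Filter for entries beginning with "wfbtrtu":
Words under "wfbtrtu": wfbtrturk
Count: 1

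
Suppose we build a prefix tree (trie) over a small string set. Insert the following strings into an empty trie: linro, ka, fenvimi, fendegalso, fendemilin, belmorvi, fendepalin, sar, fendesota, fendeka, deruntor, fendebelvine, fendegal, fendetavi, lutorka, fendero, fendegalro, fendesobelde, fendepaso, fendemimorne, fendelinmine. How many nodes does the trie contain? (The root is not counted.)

96

For each word, the new-node count is its length minus the longest prefix already in the trie:
  "linro" → 5 new (l, i, n, r, o)
  "ka" → 2 new (k, a)
  "fenvimi" → 7 new (f, e, n, v, i, m, i)
  "fendegalso" → prefix "fen" already present; 7 new (d, e, g, a, l, s, o)
  "fendemilin" → prefix "fende" already present; 5 new (m, i, l, i, n)
  "belmorvi" → 8 new (b, e, l, m, o, r, v, i)
  "fendepalin" → prefix "fende" already present; 5 new (p, a, l, i, n)
  "sar" → 3 new (s, a, r)
  "fendesota" → prefix "fende" already present; 4 new (s, o, t, a)
  "fendeka" → prefix "fende" already present; 2 new (k, a)
  "deruntor" → 8 new (d, e, r, u, n, t, o, r)
  "fendebelvine" → prefix "fende" already present; 7 new (b, e, l, v, i, n, e)
  "fendegal" → prefix "fendegal" already present; 0 new (none)
  "fendetavi" → prefix "fende" already present; 4 new (t, a, v, i)
  "lutorka" → prefix "l" already present; 6 new (u, t, o, r, k, a)
  "fendero" → prefix "fende" already present; 2 new (r, o)
  "fendegalro" → prefix "fendegal" already present; 2 new (r, o)
  "fendesobelde" → prefix "fendeso" already present; 5 new (b, e, l, d, e)
  "fendepaso" → prefix "fendepa" already present; 2 new (s, o)
  "fendemimorne" → prefix "fendemi" already present; 5 new (m, o, r, n, e)
  "fendelinmine" → prefix "fende" already present; 7 new (l, i, n, m, i, n, e)
Total nodes = 5 + 2 + 7 + 7 + 5 + 8 + 5 + 3 + 4 + 2 + 8 + 7 + 0 + 4 + 6 + 2 + 2 + 5 + 2 + 5 + 7 = 96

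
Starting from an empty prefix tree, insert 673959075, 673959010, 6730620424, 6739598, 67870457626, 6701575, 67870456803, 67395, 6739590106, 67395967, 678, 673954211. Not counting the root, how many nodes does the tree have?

44

Trace insertions, counting only characters that open a new branch:
  "673959075" → 9 new (6, 7, 3, 9, 5, 9, 0, 7, 5)
  "673959010" → prefix "6739590" already present; 2 new (1, 0)
  "6730620424" → prefix "673" already present; 7 new (0, 6, 2, 0, 4, 2, 4)
  "6739598" → prefix "673959" already present; 1 new (8)
  "67870457626" → prefix "67" already present; 9 new (8, 7, 0, 4, 5, 7, 6, 2, 6)
  "6701575" → prefix "67" already present; 5 new (0, 1, 5, 7, 5)
  "67870456803" → prefix "6787045" already present; 4 new (6, 8, 0, 3)
  "67395" → prefix "67395" already present; 0 new (none)
  "6739590106" → prefix "673959010" already present; 1 new (6)
  "67395967" → prefix "673959" already present; 2 new (6, 7)
  "678" → prefix "678" already present; 0 new (none)
  "673954211" → prefix "67395" already present; 4 new (4, 2, 1, 1)
Total nodes = 9 + 2 + 7 + 1 + 9 + 5 + 4 + 0 + 1 + 2 + 0 + 4 = 44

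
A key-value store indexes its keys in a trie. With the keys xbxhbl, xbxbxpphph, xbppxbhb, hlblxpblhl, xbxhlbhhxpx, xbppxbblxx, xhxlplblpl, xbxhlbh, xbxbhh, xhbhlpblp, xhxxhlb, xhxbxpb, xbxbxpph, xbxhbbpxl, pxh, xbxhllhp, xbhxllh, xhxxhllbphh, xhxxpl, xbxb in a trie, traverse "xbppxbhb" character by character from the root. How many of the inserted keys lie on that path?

1

Check each prefix of "xbppxbhb" against the stored set — each match is an end-marker on the path.
Prefixes of the query that are stored words: "xbppxbhb"
Count: 1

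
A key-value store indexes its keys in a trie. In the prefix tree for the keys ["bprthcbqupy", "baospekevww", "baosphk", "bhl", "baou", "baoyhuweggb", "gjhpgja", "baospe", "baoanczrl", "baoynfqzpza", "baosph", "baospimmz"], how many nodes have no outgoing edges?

10

A leaf is a node with no children — equivalently, the end of a word that is not a proper prefix of any other stored word.
Those words: "baoanczrl", "baospekevww", "baosphk", "baospimmz", "baou", "baoyhuweggb", "baoynfqzpza", "bhl", "bprthcbqupy", "gjhpgja"
Leaf count: 10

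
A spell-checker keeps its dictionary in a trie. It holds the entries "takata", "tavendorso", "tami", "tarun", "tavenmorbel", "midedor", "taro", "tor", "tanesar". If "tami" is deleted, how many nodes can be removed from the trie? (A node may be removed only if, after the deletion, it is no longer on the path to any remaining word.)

Walk "tami" from the leaf back toward the root, removing each node that no remaining word uses.
The suffix "mi" (2 nodes) is used only by "tami"; the node for "ta" still has the child "k", so pruning stops there.
Nodes removed: 2

2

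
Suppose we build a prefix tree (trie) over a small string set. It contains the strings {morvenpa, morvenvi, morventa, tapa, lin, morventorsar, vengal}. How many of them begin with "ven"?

Traverse to the node for "ven", then collect every word in that subtree.
Matches: "vengal"
Count: 1

1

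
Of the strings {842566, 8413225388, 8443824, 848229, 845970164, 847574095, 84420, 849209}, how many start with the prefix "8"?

Walk to "8"; the words in its subtree are exactly those with that prefix.
Matches: "8413225388", "842566", "84420", "8443824", "845970164", "847574095", "848229", "849209"
Count: 8

8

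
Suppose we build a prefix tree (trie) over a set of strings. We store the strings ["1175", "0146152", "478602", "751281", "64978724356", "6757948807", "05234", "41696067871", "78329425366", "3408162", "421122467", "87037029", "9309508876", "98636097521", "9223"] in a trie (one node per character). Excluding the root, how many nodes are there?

113

Insert word by word; a character creates a node only if that edge doesn't already exist:
  "1175" → 4 new (1, 1, 7, 5)
  "0146152" → 7 new (0, 1, 4, 6, 1, 5, 2)
  "478602" → 6 new (4, 7, 8, 6, 0, 2)
  "751281" → 6 new (7, 5, 1, 2, 8, 1)
  "64978724356" → 11 new (6, 4, 9, 7, 8, 7, 2, 4, 3, 5, 6)
  "6757948807" → prefix "6" already present; 9 new (7, 5, 7, 9, 4, 8, 8, 0, 7)
  "05234" → prefix "0" already present; 4 new (5, 2, 3, 4)
  "41696067871" → prefix "4" already present; 10 new (1, 6, 9, 6, 0, 6, 7, 8, 7, 1)
  "78329425366" → prefix "7" already present; 10 new (8, 3, 2, 9, 4, 2, 5, 3, 6, 6)
  "3408162" → 7 new (3, 4, 0, 8, 1, 6, 2)
  "421122467" → prefix "4" already present; 8 new (2, 1, 1, 2, 2, 4, 6, 7)
  "87037029" → 8 new (8, 7, 0, 3, 7, 0, 2, 9)
  "9309508876" → 10 new (9, 3, 0, 9, 5, 0, 8, 8, 7, 6)
  "98636097521" → prefix "9" already present; 10 new (8, 6, 3, 6, 0, 9, 7, 5, 2, 1)
  "9223" → prefix "9" already present; 3 new (2, 2, 3)
Total nodes = 4 + 7 + 6 + 6 + 11 + 9 + 4 + 10 + 10 + 7 + 8 + 8 + 10 + 10 + 3 = 113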